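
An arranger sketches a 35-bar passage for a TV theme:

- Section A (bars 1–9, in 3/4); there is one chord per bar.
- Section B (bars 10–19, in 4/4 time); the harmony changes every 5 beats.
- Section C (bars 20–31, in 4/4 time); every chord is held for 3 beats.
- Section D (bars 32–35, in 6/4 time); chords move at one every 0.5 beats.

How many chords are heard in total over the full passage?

A: 9 bars × 3 beats = 27 beats; 3 beats/chord → 9 chords.
B: 10 bars × 4 beats = 40 beats; 5 beats/chord → 8 chords.
C: 12 bars × 4 beats = 48 beats; 3 beats/chord → 16 chords.
D: 4 bars × 6 beats = 24 beats; 0.5 beats/chord → 48 chords.
Total: 9 + 8 + 16 + 48 = 81.

81 chords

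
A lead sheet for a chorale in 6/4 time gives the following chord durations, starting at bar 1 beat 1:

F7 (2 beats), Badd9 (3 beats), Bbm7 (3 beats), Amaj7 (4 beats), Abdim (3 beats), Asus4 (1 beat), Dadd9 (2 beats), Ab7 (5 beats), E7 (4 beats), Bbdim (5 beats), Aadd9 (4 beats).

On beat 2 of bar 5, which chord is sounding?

Beat 2 of bar 5 is beat (5−1)×6 + 2 = 26 overall.
Running totals: F7 ends at 2, Badd9 ends at 5, Bbm7 ends at 8, Amaj7 ends at 12, Abdim ends at 15, Asus4 ends at 16, Dadd9 ends at 18, Ab7 ends at 23, E7 ends at 27.
Beat 26 falls within E7.

E7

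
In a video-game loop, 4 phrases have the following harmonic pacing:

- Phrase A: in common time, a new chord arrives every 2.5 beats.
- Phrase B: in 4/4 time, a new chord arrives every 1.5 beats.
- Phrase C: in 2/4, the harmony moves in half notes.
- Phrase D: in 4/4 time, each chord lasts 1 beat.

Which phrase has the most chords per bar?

A: 4 beats/bar ÷ 2.5 beats/chord = 1.6 chords/bar.
B: 4 beats/bar ÷ 1.5 beats/chord = 8/3 chords/bar.
C: 2 beats/bar ÷ 2 beats/chord = 1 chord/bar.
D: 4 beats/bar ÷ 1 beat/chord = 4 chords/bar.
Fastest is D at 4 chords/bar.

Phrase D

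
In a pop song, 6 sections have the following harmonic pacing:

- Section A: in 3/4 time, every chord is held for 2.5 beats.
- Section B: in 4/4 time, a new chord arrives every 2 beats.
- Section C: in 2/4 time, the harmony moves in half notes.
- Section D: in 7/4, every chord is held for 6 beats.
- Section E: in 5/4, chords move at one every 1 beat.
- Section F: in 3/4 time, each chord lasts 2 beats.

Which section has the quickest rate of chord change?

A: 3 beats/bar ÷ 2.5 beats/chord = 1.2 chords/bar.
B: 4 beats/bar ÷ 2 beats/chord = 2 chords/bar.
C: 2 beats/bar ÷ 2 beats/chord = 1 chord/bar.
D: 7 beats/bar ÷ 6 beats/chord = 7/6 chords/bar.
E: 5 beats/bar ÷ 1 beat/chord = 5 chords/bar.
F: 3 beats/bar ÷ 2 beats/chord = 1.5 chords/bar.
Fastest is E at 5 chords/bar.

Section E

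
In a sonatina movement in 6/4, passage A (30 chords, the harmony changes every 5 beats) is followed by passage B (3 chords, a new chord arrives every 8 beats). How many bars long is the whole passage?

29 bars

A: 30 × 5 = 150 beats = 25 bars.
B: 3 × 8 = 24 beats = 4 bars.
Total: 25 + 4 = 29 bars.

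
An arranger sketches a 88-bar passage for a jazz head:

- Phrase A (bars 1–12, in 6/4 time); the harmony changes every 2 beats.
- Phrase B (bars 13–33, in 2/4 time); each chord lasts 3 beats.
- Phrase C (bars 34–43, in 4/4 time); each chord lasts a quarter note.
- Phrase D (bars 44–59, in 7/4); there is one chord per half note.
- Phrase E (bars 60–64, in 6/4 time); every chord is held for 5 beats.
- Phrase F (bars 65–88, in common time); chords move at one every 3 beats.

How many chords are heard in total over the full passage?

A has 72 beats and chords last 2 each, so 36 chords.
B has 42 beats and chords last 3 each, so 14 chords.
C has 40 beats and chords last 1 each, so 40 chords.
D has 112 beats and chords last 2 each, so 56 chords.
E has 30 beats and chords last 5 each, so 6 chords.
F has 96 beats and chords last 3 each, so 32 chords.
Total: 36 + 14 + 40 + 56 + 6 + 32 = 184.

184 chords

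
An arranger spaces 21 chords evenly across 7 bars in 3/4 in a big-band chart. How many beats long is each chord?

1 beat

7 bars × 3 beats/bar = 21 beats total.
21 beats ÷ 21 chords = 1 beats per chord.
(That is a quarter note.)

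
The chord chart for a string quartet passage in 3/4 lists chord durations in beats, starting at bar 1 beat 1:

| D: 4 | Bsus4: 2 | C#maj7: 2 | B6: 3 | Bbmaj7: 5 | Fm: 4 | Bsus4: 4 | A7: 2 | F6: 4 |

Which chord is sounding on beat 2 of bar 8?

Beat 2 of bar 8 is beat (8−1)×3 + 2 = 23 overall.
Running totals: D ends at 4, Bsus4 ends at 6, C#maj7 ends at 8, B6 ends at 11, Bbmaj7 ends at 16, Fm ends at 20, Bsus4 ends at 24.
Beat 23 falls within Bsus4.

Bsus4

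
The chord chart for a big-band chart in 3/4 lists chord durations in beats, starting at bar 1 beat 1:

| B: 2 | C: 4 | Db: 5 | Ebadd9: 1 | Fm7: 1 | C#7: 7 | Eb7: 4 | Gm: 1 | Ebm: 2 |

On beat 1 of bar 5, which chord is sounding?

Fm7

Beat 1 of bar 5 is beat (5−1)×3 + 1 = 13 overall.
Running totals: B ends at 2, C ends at 6, Db ends at 11, Ebadd9 ends at 12, Fm7 ends at 13.
Beat 13 falls within Fm7.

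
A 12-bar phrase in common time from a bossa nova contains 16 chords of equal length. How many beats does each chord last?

3 beats

12 bars × 4 beats/bar = 48 beats total.
48 beats ÷ 16 chords = 3 beats per chord.
(That is a dotted half note.)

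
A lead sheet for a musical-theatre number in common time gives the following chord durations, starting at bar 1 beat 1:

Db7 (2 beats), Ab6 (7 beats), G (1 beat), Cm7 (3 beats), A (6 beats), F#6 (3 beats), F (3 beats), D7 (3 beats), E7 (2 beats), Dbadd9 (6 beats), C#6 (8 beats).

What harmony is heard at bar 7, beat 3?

Beat 3 of bar 7 is beat (7−1)×4 + 3 = 27 overall.
Running totals: Db7 ends at 2, Ab6 ends at 9, G ends at 10, Cm7 ends at 13, A ends at 19, F#6 ends at 22, F ends at 25, D7 ends at 28.
Beat 27 falls within D7.

D7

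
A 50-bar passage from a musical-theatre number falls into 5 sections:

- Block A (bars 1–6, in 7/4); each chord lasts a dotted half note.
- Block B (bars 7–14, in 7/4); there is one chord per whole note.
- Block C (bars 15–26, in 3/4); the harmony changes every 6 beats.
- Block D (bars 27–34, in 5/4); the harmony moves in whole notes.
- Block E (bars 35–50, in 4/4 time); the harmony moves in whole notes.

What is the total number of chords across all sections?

60 chords

A: 6 bars × 7 beats = 42 beats; 3 beats/chord → 14 chords.
B: 8 bars × 7 beats = 56 beats; 4 beats/chord → 14 chords.
C: 12 bars × 3 beats = 36 beats; 6 beats/chord → 6 chords.
D: 8 bars × 5 beats = 40 beats; 4 beats/chord → 10 chords.
E: 16 bars × 4 beats = 64 beats; 4 beats/chord → 16 chords.
Total: 14 + 14 + 6 + 10 + 16 = 60.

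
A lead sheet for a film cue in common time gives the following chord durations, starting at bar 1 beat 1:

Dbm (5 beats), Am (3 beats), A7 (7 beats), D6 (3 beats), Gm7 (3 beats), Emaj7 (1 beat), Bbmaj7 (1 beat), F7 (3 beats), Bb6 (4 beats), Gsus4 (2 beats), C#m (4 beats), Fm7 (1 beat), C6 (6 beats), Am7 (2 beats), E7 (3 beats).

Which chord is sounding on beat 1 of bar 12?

Am7

Beat 1 of bar 12 is beat (12−1)×4 + 1 = 45 overall.
Running totals: Dbm ends at 5, Am ends at 8, A7 ends at 15, D6 ends at 18, Gm7 ends at 21, Emaj7 ends at 22, Bbmaj7 ends at 23, F7 ends at 26, Bb6 ends at 30, Gsus4 ends at 32, C#m ends at 36, Fm7 ends at 37, C6 ends at 43, Am7 ends at 45.
Beat 45 falls within Am7.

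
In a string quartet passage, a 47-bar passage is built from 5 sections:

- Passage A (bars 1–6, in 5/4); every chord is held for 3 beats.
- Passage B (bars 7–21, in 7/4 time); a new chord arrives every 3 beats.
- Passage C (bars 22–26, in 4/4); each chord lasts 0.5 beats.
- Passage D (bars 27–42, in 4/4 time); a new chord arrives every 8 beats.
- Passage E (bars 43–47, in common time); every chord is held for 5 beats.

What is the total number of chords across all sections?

A: 6·5 = 30 beats, 30/3 = 10 chords.
B: 15·7 = 105 beats, 105/3 = 35 chords.
C: 5·4 = 20 beats, 20/0.5 = 40 chords.
D: 16·4 = 64 beats, 64/8 = 8 chords.
E: 5·4 = 20 beats, 20/5 = 4 chords.
Total: 10 + 35 + 40 + 8 + 4 = 97.

97 chords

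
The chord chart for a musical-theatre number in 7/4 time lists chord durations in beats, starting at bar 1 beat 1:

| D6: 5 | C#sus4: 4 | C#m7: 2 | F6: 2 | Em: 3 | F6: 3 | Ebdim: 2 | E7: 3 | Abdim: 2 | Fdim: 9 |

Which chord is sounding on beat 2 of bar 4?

E7

Beat 2 of bar 4 is beat (4−1)×7 + 2 = 23 overall.
Running totals: D6 ends at 5, C#sus4 ends at 9, C#m7 ends at 11, F6 ends at 13, Em ends at 16, F6 ends at 19, Ebdim ends at 21, E7 ends at 24.
Beat 23 falls within E7.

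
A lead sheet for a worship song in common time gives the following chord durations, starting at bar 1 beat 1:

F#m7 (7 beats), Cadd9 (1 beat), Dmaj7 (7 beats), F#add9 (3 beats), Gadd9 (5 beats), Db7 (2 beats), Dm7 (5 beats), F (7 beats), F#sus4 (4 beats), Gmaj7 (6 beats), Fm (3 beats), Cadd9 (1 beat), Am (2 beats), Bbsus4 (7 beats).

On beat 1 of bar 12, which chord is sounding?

Beat 1 of bar 12 is beat (12−1)×4 + 1 = 45 overall.
Running totals: F#m7 ends at 7, Cadd9 ends at 8, Dmaj7 ends at 15, F#add9 ends at 18, Gadd9 ends at 23, Db7 ends at 25, Dm7 ends at 30, F ends at 37, F#sus4 ends at 41, Gmaj7 ends at 47.
Beat 45 falls within Gmaj7.

Gmaj7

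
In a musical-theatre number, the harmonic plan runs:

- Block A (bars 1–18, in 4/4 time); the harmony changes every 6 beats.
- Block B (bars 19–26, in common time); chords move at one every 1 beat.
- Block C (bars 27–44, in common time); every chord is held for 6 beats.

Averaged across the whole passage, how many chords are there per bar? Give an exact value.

A: 18 × 4 = 72 beats ÷ 6 = 12 chords.
B: 8 × 4 = 32 beats ÷ 1 = 32 chords.
C: 18 × 4 = 72 beats ÷ 6 = 12 chords.
Overall: 56 chords over 44 bars → 56/44 = 14/11 chords per bar.

14/11 chords per bar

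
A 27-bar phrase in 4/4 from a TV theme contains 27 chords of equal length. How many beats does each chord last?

27 bars × 4 beats/bar = 108 beats total.
108 beats ÷ 27 chords = 4 beats per chord.
(That is a whole note.)

4 beats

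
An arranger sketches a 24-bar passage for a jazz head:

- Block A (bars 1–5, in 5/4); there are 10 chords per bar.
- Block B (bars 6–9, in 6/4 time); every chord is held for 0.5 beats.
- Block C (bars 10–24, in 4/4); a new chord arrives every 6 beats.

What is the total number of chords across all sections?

A: 5·5 = 25 beats, 25/0.5 = 50 chords.
B: 4·6 = 24 beats, 24/0.5 = 48 chords.
C: 15·4 = 60 beats, 60/6 = 10 chords.
Total: 50 + 48 + 10 = 108.

108 chords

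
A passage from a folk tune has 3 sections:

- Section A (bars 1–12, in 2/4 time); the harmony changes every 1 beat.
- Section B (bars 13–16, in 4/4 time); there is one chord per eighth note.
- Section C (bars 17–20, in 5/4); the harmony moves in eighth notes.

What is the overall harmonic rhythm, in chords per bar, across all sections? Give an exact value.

A: 12 × 2 = 24 beats ÷ 1 = 24 chords.
B: 4 × 4 = 16 beats ÷ 0.5 = 32 chords.
C: 4 × 5 = 20 beats ÷ 0.5 = 40 chords.
Overall: 96 chords over 20 bars → 96/20 = 4.8 chords per bar.

4.8 chords per bar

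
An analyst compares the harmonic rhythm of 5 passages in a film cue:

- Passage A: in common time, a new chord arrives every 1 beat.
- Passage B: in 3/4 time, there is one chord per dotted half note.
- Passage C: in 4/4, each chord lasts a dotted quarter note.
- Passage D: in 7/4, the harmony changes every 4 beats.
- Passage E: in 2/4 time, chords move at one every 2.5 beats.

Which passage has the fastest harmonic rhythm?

Passage A

A: 4/1 = 4 chords/bar.
B: 3/3 = 1 chord/bar.
C: 4/1.5 = 8/3 chords/bar.
D: 7/4 = 1.75 chords/bar.
E: 2/2.5 = 0.8 chords/bar.
Fastest is A at 4 chords/bar.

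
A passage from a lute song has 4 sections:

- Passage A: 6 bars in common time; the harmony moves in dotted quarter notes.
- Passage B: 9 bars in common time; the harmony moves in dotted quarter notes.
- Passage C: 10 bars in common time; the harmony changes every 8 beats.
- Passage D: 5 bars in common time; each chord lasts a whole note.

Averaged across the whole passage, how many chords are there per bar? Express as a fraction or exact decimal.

5/3 chords per bar

A: 6 × 4 = 24 beats ÷ 1.5 = 16 chords.
B: 9 × 4 = 36 beats ÷ 1.5 = 24 chords.
C: 10 × 4 = 40 beats ÷ 8 = 5 chords.
D: 5 × 4 = 20 beats ÷ 4 = 5 chords.
Overall: 50 chords over 30 bars → 50/30 = 5/3 chords per bar.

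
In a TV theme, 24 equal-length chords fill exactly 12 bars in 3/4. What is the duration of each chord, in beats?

1.5 beats

12 bars × 3 beats/bar = 36 beats total.
36 beats ÷ 24 chords = 1.5 beats per chord.
(That is a dotted quarter note.)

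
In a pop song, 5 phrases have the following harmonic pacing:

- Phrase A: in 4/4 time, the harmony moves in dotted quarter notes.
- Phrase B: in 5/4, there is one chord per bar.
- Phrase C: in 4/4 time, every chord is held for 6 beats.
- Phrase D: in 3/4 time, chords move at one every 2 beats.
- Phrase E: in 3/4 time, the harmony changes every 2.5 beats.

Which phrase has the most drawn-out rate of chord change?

Phrase C

A: each chord is 1.5 beats in 4/4, so 8/3 per bar.
B: each chord is 5 beats in 5/4, so 1 per bar.
C: each chord is 6 beats in 4/4, so 2/3 per bar.
D: each chord is 2 beats in 3/4, so 1.5 per bar.
E: each chord is 2.5 beats in 3/4, so 1.2 per bar.
Slowest is C at 2/3 chords/bar.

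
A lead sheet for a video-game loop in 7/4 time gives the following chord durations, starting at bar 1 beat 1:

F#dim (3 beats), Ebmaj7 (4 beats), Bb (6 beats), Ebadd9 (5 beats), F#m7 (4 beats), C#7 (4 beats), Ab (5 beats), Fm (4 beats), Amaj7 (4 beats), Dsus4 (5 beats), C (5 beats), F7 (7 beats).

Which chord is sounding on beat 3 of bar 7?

C

Beat 3 of bar 7 is beat (7−1)×7 + 3 = 45 overall.
Running totals: F#dim ends at 3, Ebmaj7 ends at 7, Bb ends at 13, Ebadd9 ends at 18, F#m7 ends at 22, C#7 ends at 26, Ab ends at 31, Fm ends at 35, Amaj7 ends at 39, Dsus4 ends at 44, C ends at 49.
Beat 45 falls within C.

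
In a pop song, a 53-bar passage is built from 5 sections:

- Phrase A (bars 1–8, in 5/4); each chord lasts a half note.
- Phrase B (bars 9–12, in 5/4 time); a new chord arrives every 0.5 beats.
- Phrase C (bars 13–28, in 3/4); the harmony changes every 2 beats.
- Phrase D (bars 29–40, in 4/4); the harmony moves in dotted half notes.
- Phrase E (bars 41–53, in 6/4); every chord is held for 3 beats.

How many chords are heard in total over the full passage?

A has 40 beats and chords last 2 each, so 20 chords.
B has 20 beats and chords last 0.5 each, so 40 chords.
C has 48 beats and chords last 2 each, so 24 chords.
D has 48 beats and chords last 3 each, so 16 chords.
E has 78 beats and chords last 3 each, so 26 chords.
Total: 20 + 40 + 24 + 16 + 26 = 126.

126 chords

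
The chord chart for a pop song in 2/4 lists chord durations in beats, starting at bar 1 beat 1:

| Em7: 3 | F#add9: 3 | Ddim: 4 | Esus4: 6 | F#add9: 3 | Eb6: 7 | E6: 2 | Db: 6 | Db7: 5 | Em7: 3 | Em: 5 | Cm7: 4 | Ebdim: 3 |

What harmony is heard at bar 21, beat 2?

Em7

Beat 2 of bar 21 is beat (21−1)×2 + 2 = 42 overall.
Running totals: Em7 ends at 3, F#add9 ends at 6, Ddim ends at 10, Esus4 ends at 16, F#add9 ends at 19, Eb6 ends at 26, E6 ends at 28, Db ends at 34, Db7 ends at 39, Em7 ends at 42.
Beat 42 falls within Em7.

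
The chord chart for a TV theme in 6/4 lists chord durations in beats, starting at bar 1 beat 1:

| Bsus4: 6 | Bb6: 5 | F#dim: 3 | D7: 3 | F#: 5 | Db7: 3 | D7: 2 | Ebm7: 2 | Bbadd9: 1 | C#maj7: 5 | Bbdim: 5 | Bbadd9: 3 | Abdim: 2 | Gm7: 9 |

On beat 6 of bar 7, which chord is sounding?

Bbadd9

Beat 6 of bar 7 is beat (7−1)×6 + 6 = 42 overall.
Running totals: Bsus4 ends at 6, Bb6 ends at 11, F#dim ends at 14, D7 ends at 17, F# ends at 22, Db7 ends at 25, D7 ends at 27, Ebm7 ends at 29, Bbadd9 ends at 30, C#maj7 ends at 35, Bbdim ends at 40, Bbadd9 ends at 43.
Beat 42 falls within Bbadd9.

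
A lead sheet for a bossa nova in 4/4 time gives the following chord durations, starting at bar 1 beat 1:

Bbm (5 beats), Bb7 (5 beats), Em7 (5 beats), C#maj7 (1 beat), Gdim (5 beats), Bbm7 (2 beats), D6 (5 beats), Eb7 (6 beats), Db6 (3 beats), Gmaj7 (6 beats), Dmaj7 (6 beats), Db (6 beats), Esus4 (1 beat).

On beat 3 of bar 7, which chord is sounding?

D6

Beat 3 of bar 7 is beat (7−1)×4 + 3 = 27 overall.
Running totals: Bbm ends at 5, Bb7 ends at 10, Em7 ends at 15, C#maj7 ends at 16, Gdim ends at 21, Bbm7 ends at 23, D6 ends at 28.
Beat 27 falls within D6.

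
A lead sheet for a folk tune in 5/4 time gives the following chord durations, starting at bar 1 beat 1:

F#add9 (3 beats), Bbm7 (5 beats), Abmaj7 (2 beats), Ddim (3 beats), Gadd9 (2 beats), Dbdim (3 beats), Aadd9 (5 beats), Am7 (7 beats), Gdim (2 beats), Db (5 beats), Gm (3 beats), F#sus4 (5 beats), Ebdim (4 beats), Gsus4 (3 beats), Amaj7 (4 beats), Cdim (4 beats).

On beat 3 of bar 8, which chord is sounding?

Gm

Beat 3 of bar 8 is beat (8−1)×5 + 3 = 38 overall.
Running totals: F#add9 ends at 3, Bbm7 ends at 8, Abmaj7 ends at 10, Ddim ends at 13, Gadd9 ends at 15, Dbdim ends at 18, Aadd9 ends at 23, Am7 ends at 30, Gdim ends at 32, Db ends at 37, Gm ends at 40.
Beat 38 falls within Gm.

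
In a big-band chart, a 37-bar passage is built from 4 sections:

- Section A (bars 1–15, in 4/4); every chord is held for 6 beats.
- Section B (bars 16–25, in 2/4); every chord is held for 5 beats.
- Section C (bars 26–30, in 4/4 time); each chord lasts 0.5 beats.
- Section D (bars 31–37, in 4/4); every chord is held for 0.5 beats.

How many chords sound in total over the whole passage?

110 chords

A: 15 bars × 4 beats = 60 beats; 6 beats/chord → 10 chords.
B: 10 bars × 2 beats = 20 beats; 5 beats/chord → 4 chords.
C: 5 bars × 4 beats = 20 beats; 0.5 beats/chord → 40 chords.
D: 7 bars × 4 beats = 28 beats; 0.5 beats/chord → 56 chords.
Total: 10 + 4 + 40 + 56 = 110.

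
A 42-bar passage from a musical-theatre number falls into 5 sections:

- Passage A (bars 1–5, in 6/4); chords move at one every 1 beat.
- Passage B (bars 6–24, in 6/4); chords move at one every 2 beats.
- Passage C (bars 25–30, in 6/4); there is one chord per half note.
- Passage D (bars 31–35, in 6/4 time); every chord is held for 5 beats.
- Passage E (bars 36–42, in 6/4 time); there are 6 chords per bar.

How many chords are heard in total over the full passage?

A has 30 beats and chords last 1 each, so 30 chords.
B has 114 beats and chords last 2 each, so 57 chords.
C has 36 beats and chords last 2 each, so 18 chords.
D has 30 beats and chords last 5 each, so 6 chords.
E has 42 beats and chords last 1 each, so 42 chords.
Total: 30 + 57 + 18 + 6 + 42 = 153.

153 chords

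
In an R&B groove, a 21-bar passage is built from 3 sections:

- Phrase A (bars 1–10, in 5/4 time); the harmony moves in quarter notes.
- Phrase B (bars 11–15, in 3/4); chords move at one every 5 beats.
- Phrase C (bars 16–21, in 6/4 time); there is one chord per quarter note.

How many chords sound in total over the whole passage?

A: 10 bars × 5 beats = 50 beats; 1 beat/chord → 50 chords.
B: 5 bars × 3 beats = 15 beats; 5 beats/chord → 3 chords.
C: 6 bars × 6 beats = 36 beats; 1 beat/chord → 36 chords.
Total: 50 + 3 + 36 = 89.

89 chords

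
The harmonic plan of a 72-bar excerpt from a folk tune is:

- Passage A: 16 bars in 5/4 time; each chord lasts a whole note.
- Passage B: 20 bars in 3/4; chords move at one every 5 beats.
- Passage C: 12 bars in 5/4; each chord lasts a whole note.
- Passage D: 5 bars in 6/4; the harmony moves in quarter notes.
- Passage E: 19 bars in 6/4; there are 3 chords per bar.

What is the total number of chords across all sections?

A: 16 bars × 5 beats = 80 beats; 4 beats/chord → 20 chords.
B: 20 bars × 3 beats = 60 beats; 5 beats/chord → 12 chords.
C: 12 bars × 5 beats = 60 beats; 4 beats/chord → 15 chords.
D: 5 bars × 6 beats = 30 beats; 1 beat/chord → 30 chords.
E: 19 bars × 6 beats = 114 beats; 2 beats/chord → 57 chords.
Total: 20 + 12 + 15 + 30 + 57 = 134.

134 chords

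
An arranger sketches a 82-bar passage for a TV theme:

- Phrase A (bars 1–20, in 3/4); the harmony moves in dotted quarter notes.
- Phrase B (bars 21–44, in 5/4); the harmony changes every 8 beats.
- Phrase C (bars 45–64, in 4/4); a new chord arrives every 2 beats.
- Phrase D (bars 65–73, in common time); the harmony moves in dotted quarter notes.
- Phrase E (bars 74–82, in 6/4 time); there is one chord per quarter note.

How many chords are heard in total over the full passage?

A has 60 beats and chords last 1.5 each, so 40 chords.
B has 120 beats and chords last 8 each, so 15 chords.
C has 80 beats and chords last 2 each, so 40 chords.
D has 36 beats and chords last 1.5 each, so 24 chords.
E has 54 beats and chords last 1 each, so 54 chords.
Total: 40 + 15 + 40 + 24 + 54 = 173.

173 chords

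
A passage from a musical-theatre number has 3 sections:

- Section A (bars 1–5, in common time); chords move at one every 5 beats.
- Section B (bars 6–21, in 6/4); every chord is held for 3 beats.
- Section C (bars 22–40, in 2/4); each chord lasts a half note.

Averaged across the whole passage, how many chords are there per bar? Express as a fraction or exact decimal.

A: 5 bars of 4 beats is 20 beats; at 5 beats each that's 4 chords.
B: 16 bars of 6 beats is 96 beats; at 3 beats each that's 32 chords.
C: 19 bars of 2 beats is 38 beats; at 2 beats each that's 19 chords.
Overall: 55 chords over 40 bars → 55/40 = 1.375 chords per bar.

1.375 chords per bar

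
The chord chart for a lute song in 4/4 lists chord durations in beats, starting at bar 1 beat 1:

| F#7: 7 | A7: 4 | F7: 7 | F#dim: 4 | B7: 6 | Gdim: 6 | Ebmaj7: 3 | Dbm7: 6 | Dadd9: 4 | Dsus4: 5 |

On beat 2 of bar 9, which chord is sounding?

Gdim

Beat 2 of bar 9 is beat (9−1)×4 + 2 = 34 overall.
Running totals: F#7 ends at 7, A7 ends at 11, F7 ends at 18, F#dim ends at 22, B7 ends at 28, Gdim ends at 34.
Beat 34 falls within Gdim.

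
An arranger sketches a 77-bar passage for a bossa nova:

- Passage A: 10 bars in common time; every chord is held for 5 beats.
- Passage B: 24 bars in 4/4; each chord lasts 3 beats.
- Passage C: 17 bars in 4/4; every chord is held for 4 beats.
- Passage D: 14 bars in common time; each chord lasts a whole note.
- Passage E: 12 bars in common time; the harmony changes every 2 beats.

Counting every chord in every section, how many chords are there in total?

A: 10 bars × 4 beats = 40 beats; 5 beats/chord → 8 chords.
B: 24 bars × 4 beats = 96 beats; 3 beats/chord → 32 chords.
C: 17 bars × 4 beats = 68 beats; 4 beats/chord → 17 chords.
D: 14 bars × 4 beats = 56 beats; 4 beats/chord → 14 chords.
E: 12 bars × 4 beats = 48 beats; 2 beats/chord → 24 chords.
Total: 8 + 32 + 17 + 14 + 24 = 95.

95 chords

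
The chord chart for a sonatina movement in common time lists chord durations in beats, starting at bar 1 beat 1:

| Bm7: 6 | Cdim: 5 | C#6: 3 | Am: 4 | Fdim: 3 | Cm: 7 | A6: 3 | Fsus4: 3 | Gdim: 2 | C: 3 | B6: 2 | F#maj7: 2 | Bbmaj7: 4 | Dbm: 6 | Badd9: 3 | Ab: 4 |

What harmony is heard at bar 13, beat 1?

Beat 1 of bar 13 is beat (13−1)×4 + 1 = 49 overall.
Running totals: Bm7 ends at 6, Cdim ends at 11, C#6 ends at 14, Am ends at 18, Fdim ends at 21, Cm ends at 28, A6 ends at 31, Fsus4 ends at 34, Gdim ends at 36, C ends at 39, B6 ends at 41, F#maj7 ends at 43, Bbmaj7 ends at 47, Dbm ends at 53.
Beat 49 falls within Dbm.

Dbm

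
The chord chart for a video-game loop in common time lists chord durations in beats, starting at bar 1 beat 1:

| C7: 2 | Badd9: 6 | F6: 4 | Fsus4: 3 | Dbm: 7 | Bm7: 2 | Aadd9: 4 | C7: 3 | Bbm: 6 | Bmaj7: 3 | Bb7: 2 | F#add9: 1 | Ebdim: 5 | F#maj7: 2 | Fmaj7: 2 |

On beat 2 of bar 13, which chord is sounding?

Beat 2 of bar 13 is beat (13−1)×4 + 2 = 50 overall.
Running totals: C7 ends at 2, Badd9 ends at 8, F6 ends at 12, Fsus4 ends at 15, Dbm ends at 22, Bm7 ends at 24, Aadd9 ends at 28, C7 ends at 31, Bbm ends at 37, Bmaj7 ends at 40, Bb7 ends at 42, F#add9 ends at 43, Ebdim ends at 48, F#maj7 ends at 50.
Beat 50 falls within F#maj7.

F#maj7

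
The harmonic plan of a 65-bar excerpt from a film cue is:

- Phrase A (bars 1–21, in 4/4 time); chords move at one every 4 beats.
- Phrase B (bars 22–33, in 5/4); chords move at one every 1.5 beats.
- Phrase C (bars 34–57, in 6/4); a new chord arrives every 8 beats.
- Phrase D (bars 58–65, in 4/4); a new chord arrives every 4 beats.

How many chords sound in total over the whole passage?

A: 21·4 = 84 beats, 84/4 = 21 chords.
B: 12·5 = 60 beats, 60/1.5 = 40 chords.
C: 24·6 = 144 beats, 144/8 = 18 chords.
D: 8·4 = 32 beats, 32/4 = 8 chords.
Total: 21 + 40 + 18 + 8 = 87.

87 chords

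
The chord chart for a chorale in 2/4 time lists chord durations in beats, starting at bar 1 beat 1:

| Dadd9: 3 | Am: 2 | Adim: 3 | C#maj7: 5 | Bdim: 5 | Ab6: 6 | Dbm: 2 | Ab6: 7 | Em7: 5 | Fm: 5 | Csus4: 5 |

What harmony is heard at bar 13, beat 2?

Dbm

Beat 2 of bar 13 is beat (13−1)×2 + 2 = 26 overall.
Running totals: Dadd9 ends at 3, Am ends at 5, Adim ends at 8, C#maj7 ends at 13, Bdim ends at 18, Ab6 ends at 24, Dbm ends at 26.
Beat 26 falls within Dbm.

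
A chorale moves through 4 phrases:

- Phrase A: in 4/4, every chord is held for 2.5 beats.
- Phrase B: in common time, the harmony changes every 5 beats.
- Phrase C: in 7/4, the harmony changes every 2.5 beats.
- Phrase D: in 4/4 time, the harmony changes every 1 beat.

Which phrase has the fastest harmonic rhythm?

Phrase D

A: 4 beats/bar ÷ 2.5 beats/chord = 1.6 chords/bar.
B: 4 beats/bar ÷ 5 beats/chord = 0.8 chords/bar.
C: 7 beats/bar ÷ 2.5 beats/chord = 2.8 chords/bar.
D: 4 beats/bar ÷ 1 beat/chord = 4 chords/bar.
Fastest is D at 4 chords/bar.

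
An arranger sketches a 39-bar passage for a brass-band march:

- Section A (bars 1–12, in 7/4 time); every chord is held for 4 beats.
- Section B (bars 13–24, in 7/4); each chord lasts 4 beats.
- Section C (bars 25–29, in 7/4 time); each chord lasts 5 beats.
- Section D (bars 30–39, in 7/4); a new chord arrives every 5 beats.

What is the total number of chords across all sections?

63 chords

A has 84 beats and chords last 4 each, so 21 chords.
B has 84 beats and chords last 4 each, so 21 chords.
C has 35 beats and chords last 5 each, so 7 chords.
D has 70 beats and chords last 5 each, so 14 chords.
Total: 21 + 21 + 7 + 14 = 63.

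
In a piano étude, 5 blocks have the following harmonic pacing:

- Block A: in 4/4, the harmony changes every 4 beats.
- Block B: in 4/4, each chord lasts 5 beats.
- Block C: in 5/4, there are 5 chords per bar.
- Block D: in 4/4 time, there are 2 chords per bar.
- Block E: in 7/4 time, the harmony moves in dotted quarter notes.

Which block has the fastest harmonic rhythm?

Block C

A: 4/4 = 1 chord/bar.
B: 4/5 = 0.8 chords/bar.
C: 5/1 = 5 chords/bar.
D: 4/2 = 2 chords/bar.
E: 7/1.5 = 14/3 chords/bar.
Fastest is C at 5 chords/bar.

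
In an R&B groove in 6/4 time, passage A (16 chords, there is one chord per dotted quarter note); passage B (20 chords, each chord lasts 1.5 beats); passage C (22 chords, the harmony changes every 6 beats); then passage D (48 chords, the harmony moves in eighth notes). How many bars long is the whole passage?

35 bars

A: 16 × 1.5 = 24 beats = 4 bars.
B: 20 × 1.5 = 30 beats = 5 bars.
C: 22 × 6 = 132 beats = 22 bars.
D: 48 × 0.5 = 24 beats = 4 bars.
Total: 4 + 5 + 22 + 4 = 35 bars.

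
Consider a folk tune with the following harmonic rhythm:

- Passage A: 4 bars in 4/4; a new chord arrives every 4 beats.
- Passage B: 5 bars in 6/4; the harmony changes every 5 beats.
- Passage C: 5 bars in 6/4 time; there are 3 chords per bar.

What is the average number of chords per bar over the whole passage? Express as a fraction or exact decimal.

25/14 chords per bar

A: 4 bars of 4 beats is 16 beats; at 4 beats each that's 4 chords.
B: 5 bars of 6 beats is 30 beats; at 5 beats each that's 6 chords.
C: 5 bars of 6 beats is 30 beats; at 2 beats each that's 15 chords.
Overall: 25 chords over 14 bars → 25/14 = 25/14 chords per bar.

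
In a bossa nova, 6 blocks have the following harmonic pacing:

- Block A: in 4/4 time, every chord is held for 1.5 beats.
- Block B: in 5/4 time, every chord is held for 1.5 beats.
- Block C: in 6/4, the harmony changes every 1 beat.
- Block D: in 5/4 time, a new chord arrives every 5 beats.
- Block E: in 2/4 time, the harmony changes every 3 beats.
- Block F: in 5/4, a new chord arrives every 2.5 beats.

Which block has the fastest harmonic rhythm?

A: each chord is 1.5 beats in 4/4, so 8/3 per bar.
B: each chord is 1.5 beats in 5/4, so 10/3 per bar.
C: each chord is 1 beat in 6/4, so 6 per bar.
D: each chord is 5 beats in 5/4, so 1 per bar.
E: each chord is 3 beats in 2/4, so 2/3 per bar.
F: each chord is 2.5 beats in 5/4, so 2 per bar.
Fastest is C at 6 chords/bar.

Block C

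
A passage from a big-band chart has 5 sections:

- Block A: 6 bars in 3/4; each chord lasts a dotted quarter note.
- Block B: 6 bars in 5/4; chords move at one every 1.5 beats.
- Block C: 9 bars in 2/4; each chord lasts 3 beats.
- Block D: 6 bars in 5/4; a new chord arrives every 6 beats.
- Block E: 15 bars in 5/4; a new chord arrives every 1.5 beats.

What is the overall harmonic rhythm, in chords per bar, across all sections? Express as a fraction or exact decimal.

31/14 chords per bar

A: 6 bars of 3 beats is 18 beats; at 1.5 beats each that's 12 chords.
B: 6 bars of 5 beats is 30 beats; at 1.5 beats each that's 20 chords.
C: 9 bars of 2 beats is 18 beats; at 3 beats each that's 6 chords.
D: 6 bars of 5 beats is 30 beats; at 6 beats each that's 5 chords.
E: 15 bars of 5 beats is 75 beats; at 1.5 beats each that's 50 chords.
Overall: 93 chords over 42 bars → 93/42 = 31/14 chords per bar.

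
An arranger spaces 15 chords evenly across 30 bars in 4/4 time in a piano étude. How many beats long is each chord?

30 bars × 4 beats/bar = 120 beats total.
120 beats ÷ 15 chords = 8 beats per chord.

8 beats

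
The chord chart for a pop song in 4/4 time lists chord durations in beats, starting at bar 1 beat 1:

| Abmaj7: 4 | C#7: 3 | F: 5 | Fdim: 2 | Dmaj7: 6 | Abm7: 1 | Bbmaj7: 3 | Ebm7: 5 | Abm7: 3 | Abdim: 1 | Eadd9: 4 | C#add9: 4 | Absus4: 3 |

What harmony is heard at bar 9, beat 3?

Beat 3 of bar 9 is beat (9−1)×4 + 3 = 35 overall.
Running totals: Abmaj7 ends at 4, C#7 ends at 7, F ends at 12, Fdim ends at 14, Dmaj7 ends at 20, Abm7 ends at 21, Bbmaj7 ends at 24, Ebm7 ends at 29, Abm7 ends at 32, Abdim ends at 33, Eadd9 ends at 37.
Beat 35 falls within Eadd9.

Eadd9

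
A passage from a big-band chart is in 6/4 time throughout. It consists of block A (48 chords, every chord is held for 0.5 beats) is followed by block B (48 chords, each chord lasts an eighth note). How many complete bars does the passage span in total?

A: 48 × 0.5 = 24 beats = 4 bars.
B: 48 × 0.5 = 24 beats = 4 bars.
Total: 4 + 4 = 8 bars.

8 bars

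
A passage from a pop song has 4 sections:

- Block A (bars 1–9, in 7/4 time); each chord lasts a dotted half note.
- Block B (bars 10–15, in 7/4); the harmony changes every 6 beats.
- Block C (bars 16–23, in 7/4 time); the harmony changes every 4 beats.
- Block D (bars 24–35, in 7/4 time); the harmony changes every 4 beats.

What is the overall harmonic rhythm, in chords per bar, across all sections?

A: 9 × 7 = 63 beats ÷ 3 = 21 chords.
B: 6 × 7 = 42 beats ÷ 6 = 7 chords.
C: 8 × 7 = 56 beats ÷ 4 = 14 chords.
D: 12 × 7 = 84 beats ÷ 4 = 21 chords.
Overall: 63 chords over 35 bars → 63/35 = 1.8 chords per bar.

1.8 chords per bar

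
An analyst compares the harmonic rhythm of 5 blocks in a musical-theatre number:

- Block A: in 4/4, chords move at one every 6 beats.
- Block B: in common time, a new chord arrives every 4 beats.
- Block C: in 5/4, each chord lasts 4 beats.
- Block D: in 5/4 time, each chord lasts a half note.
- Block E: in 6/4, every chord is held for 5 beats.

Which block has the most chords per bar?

Block D

A: 4/6 = 2/3 chords/bar.
B: 4/4 = 1 chord/bar.
C: 5/4 = 1.25 chords/bar.
D: 5/2 = 2.5 chords/bar.
E: 6/5 = 1.2 chords/bar.
Fastest is D at 2.5 chords/bar.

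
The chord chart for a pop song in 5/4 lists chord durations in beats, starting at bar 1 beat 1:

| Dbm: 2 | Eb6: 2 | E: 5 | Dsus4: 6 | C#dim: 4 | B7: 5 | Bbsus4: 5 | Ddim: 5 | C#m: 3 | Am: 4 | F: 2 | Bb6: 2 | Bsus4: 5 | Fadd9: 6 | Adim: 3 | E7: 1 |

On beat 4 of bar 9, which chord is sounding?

Beat 4 of bar 9 is beat (9−1)×5 + 4 = 44 overall.
Running totals: Dbm ends at 2, Eb6 ends at 4, E ends at 9, Dsus4 ends at 15, C#dim ends at 19, B7 ends at 24, Bbsus4 ends at 29, Ddim ends at 34, C#m ends at 37, Am ends at 41, F ends at 43, Bb6 ends at 45.
Beat 44 falls within Bb6.

Bb6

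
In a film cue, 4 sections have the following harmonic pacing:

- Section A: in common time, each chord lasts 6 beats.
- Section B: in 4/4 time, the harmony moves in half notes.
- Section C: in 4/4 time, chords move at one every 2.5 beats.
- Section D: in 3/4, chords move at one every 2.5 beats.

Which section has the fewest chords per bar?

Section A

A: each chord is 6 beats in 4/4, so 2/3 per bar.
B: each chord is 2 beats in 4/4, so 2 per bar.
C: each chord is 2.5 beats in 4/4, so 1.6 per bar.
D: each chord is 2.5 beats in 3/4, so 1.2 per bar.
Slowest is A at 2/3 chords/bar.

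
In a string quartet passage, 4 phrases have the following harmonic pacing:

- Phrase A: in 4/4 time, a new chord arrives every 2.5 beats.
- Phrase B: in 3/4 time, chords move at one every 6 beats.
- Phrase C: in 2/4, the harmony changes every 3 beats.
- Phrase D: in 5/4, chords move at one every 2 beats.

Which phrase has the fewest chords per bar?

Phrase B

A: 4 beats/bar ÷ 2.5 beats/chord = 1.6 chords/bar.
B: 3 beats/bar ÷ 6 beats/chord = 0.5 chords/bar.
C: 2 beats/bar ÷ 3 beats/chord = 2/3 chords/bar.
D: 5 beats/bar ÷ 2 beats/chord = 2.5 chords/bar.
Slowest is B at 0.5 chords/bar.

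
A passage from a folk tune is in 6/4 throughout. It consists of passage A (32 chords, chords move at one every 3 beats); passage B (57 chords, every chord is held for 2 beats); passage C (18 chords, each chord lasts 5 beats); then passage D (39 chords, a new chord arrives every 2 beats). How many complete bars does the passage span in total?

A: 32 × 3 = 96 beats = 16 bars.
B: 57 × 2 = 114 beats = 19 bars.
C: 18 × 5 = 90 beats = 15 bars.
D: 39 × 2 = 78 beats = 13 bars.
Total: 16 + 19 + 15 + 13 = 63 bars.

63 bars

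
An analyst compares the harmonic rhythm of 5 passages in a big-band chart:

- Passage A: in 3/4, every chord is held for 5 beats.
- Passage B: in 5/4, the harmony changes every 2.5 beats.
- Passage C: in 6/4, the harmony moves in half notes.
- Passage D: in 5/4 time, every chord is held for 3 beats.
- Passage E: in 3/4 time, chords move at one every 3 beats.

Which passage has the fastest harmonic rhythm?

A: 3/5 = 0.6 chords/bar.
B: 5/2.5 = 2 chords/bar.
C: 6/2 = 3 chords/bar.
D: 5/3 = 5/3 chords/bar.
E: 3/3 = 1 chord/bar.
Fastest is C at 3 chords/bar.

Passage C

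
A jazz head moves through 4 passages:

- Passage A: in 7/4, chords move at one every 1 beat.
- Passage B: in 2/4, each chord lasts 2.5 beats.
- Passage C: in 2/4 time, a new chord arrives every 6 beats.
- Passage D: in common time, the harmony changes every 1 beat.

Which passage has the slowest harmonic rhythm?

Passage C

A: each chord is 1 beat in 7/4, so 7 per bar.
B: each chord is 2.5 beats in 2/4, so 0.8 per bar.
C: each chord is 6 beats in 2/4, so 1/3 per bar.
D: each chord is 1 beat in 4/4, so 4 per bar.
Slowest is C at 1/3 chords/bar.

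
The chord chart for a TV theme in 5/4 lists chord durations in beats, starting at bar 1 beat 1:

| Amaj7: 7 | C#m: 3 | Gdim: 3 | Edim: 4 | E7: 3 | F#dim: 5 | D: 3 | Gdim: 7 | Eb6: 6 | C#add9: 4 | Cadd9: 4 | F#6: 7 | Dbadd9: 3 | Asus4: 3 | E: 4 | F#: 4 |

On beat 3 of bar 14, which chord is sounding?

Beat 3 of bar 14 is beat (14−1)×5 + 3 = 68 overall.
Running totals: Amaj7 ends at 7, C#m ends at 10, Gdim ends at 13, Edim ends at 17, E7 ends at 20, F#dim ends at 25, D ends at 28, Gdim ends at 35, Eb6 ends at 41, C#add9 ends at 45, Cadd9 ends at 49, F#6 ends at 56, Dbadd9 ends at 59, Asus4 ends at 62, E ends at 66, F# ends at 70.
Beat 68 falls within F#.

F#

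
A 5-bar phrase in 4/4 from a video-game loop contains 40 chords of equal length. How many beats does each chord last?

0.5 beats

5 bars × 4 beats/bar = 20 beats total.
20 beats ÷ 40 chords = 0.5 beats per chord.
(That is an eighth note.)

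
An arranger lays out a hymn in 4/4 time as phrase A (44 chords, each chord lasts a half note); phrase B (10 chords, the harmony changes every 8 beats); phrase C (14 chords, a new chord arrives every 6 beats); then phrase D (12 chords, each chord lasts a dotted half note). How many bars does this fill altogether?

72 bars

A: 44 × 2 = 88 beats = 22 bars.
B: 10 × 8 = 80 beats = 20 bars.
C: 14 × 6 = 84 beats = 21 bars.
D: 12 × 3 = 36 beats = 9 bars.
Total: 22 + 20 + 21 + 9 = 72 bars.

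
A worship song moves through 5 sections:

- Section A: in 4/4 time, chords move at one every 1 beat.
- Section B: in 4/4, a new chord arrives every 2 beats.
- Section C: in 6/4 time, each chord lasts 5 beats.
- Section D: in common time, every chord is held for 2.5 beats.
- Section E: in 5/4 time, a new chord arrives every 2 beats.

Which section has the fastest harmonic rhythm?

Section A

A: each chord is 1 beat in 4/4, so 4 per bar.
B: each chord is 2 beats in 4/4, so 2 per bar.
C: each chord is 5 beats in 6/4, so 1.2 per bar.
D: each chord is 2.5 beats in 4/4, so 1.6 per bar.
E: each chord is 2 beats in 5/4, so 2.5 per bar.
Fastest is A at 4 chords/bar.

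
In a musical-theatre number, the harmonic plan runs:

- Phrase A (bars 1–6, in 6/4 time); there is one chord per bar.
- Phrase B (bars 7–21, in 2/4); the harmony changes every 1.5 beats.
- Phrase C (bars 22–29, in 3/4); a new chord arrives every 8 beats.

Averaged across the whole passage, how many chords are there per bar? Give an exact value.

1 chords per bar

A: 6 × 6 = 36 beats ÷ 6 = 6 chords.
B: 15 × 2 = 30 beats ÷ 1.5 = 20 chords.
C: 8 × 3 = 24 beats ÷ 8 = 3 chords.
Overall: 29 chords over 29 bars → 29/29 = 1 chords per bar.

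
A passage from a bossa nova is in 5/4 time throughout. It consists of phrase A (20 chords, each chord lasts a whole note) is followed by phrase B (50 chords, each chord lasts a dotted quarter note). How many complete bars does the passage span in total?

31 bars

A: 20 × 4 = 80 beats = 16 bars.
B: 50 × 1.5 = 75 beats = 15 bars.
Total: 16 + 15 = 31 bars.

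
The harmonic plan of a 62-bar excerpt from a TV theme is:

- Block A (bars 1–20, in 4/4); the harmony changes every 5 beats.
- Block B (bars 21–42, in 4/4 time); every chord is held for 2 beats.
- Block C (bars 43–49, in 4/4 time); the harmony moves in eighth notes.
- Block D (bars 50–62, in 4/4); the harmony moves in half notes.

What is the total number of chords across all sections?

A: 20 bars × 4 beats = 80 beats; 5 beats/chord → 16 chords.
B: 22 bars × 4 beats = 88 beats; 2 beats/chord → 44 chords.
C: 7 bars × 4 beats = 28 beats; 0.5 beats/chord → 56 chords.
D: 13 bars × 4 beats = 52 beats; 2 beats/chord → 26 chords.
Total: 16 + 44 + 56 + 26 = 142.

142 chords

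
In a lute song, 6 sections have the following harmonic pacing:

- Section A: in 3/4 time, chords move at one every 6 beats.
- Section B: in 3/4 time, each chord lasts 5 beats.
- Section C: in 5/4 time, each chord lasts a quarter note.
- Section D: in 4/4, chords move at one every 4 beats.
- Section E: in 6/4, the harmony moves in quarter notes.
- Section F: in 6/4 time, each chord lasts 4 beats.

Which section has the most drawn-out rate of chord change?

A: each chord is 6 beats in 3/4, so 0.5 per bar.
B: each chord is 5 beats in 3/4, so 0.6 per bar.
C: each chord is 1 beat in 5/4, so 5 per bar.
D: each chord is 4 beats in 4/4, so 1 per bar.
E: each chord is 1 beat in 6/4, so 6 per bar.
F: each chord is 4 beats in 6/4, so 1.5 per bar.
Slowest is A at 0.5 chords/bar.

Section A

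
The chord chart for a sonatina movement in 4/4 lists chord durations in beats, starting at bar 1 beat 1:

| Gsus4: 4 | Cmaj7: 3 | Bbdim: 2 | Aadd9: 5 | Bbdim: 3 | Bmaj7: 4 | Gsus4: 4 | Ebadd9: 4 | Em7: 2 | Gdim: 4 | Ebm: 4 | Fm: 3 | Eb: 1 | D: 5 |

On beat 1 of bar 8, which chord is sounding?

Ebadd9

Beat 1 of bar 8 is beat (8−1)×4 + 1 = 29 overall.
Running totals: Gsus4 ends at 4, Cmaj7 ends at 7, Bbdim ends at 9, Aadd9 ends at 14, Bbdim ends at 17, Bmaj7 ends at 21, Gsus4 ends at 25, Ebadd9 ends at 29.
Beat 29 falls within Ebadd9.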